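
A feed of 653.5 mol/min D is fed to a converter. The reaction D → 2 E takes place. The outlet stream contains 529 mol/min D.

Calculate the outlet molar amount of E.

For D: n = n₀ − 1ξ → 529 = 653.5 − 1ξ, giving ξ = 124.5 mol/min.
Outlet amounts (n = n₀ + ν ξ):
  D: 653.5 − 1(124.5) = 529
  E: 0 + 2(124.5) = 249

249 mol/min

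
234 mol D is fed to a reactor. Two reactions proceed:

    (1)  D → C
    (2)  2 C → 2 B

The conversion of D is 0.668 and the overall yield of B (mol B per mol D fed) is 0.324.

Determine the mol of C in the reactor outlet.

Conversion of D: D consumed = 1ξ₁ = 0.668 × 234 → ξ₁ = 156.3 mol.
Yield of B: 2ξ₂ / 234 = 0.324 → ξ₂ = 37.91 mol.
Outlet amounts (n = n₀ + Σ ν·ξ):
  D: 234 − 1(156.3) = 77.69
  C: 0 + 1(156.3) − 2(37.91) = 80.5
  B: 0 + 2(37.91) = 75.82

80.5 mol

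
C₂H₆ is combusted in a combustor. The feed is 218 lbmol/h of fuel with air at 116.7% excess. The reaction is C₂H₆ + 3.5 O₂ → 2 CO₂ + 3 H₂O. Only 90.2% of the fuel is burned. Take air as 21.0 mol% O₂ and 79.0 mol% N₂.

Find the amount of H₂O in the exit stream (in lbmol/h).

590 lbmol/h

Stoichiometric O₂ = 3.5 × 218 = 763 lbmol/h; O₂ fed = 763 × 2.167 = 1653 lbmol/h.
N₂ fed = 1653 × 79/21 = 6220 lbmol/h.
Fuel reacted = 0.902 × 218 → ξ = 196.6 lbmol/h.
Outlet (n = n₀ + ν ξ):
  C₂H₆: 218 − 1(196.6) = 21.36
  O₂: 1653 − 3.5(196.6) = 965.2
  N₂: 6220 (inert)
  CO₂: 0 + 2(196.6) = 393.3
  H₂O: 0 + 3(196.6) = 589.9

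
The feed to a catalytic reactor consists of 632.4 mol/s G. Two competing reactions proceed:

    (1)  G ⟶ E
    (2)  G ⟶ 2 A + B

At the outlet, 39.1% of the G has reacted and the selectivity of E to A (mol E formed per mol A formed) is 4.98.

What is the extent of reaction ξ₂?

ξ₂ = 22.6 mol/s

Conversion of G: G consumed = 0.391 × 632.4 = 247.3 mol/s = 1ξ₁ + 1ξ₂.
Selectivity: 1ξ₁ / (2ξ₂) = 4.98 → ξ₁ = 9.96 ξ₂.
Substitute: (1·9.96 + 1) ξ₂ = 247.3 → ξ₂ = 22.56 mol/s, ξ₁ = 224.7 mol/s.
Outlet amounts (n = n₀ + Σ ν·ξ):
  G: 632.4 − 1(224.7) − 1(22.56) = 385.1
  E: 0 + 1(224.7) = 224.7
  A: 0 + 2(22.56) = 45.12
  B: 0 + 1(22.56) = 22.56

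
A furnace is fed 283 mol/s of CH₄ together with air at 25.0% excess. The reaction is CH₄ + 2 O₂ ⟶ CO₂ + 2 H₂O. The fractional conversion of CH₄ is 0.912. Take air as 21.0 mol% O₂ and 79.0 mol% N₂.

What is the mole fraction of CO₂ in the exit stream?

Stoichiometric O₂ = 2 × 283 = 566 mol/s; O₂ fed = 566 × 1.250 = 707.5 mol/s.
N₂ fed = 707.5 × 79/21 = 2662 mol/s.
Fuel reacted = 0.912 × 283 → ξ = 258.1 mol/s.
Outlet (n = n₀ + ν ξ):
  CH₄: 283 − 1(258.1) = 24.9
  O₂: 707.5 − 2(258.1) = 191.3
  N₂: 2662 (inert)
  CO₂: 0 + 1(258.1) = 258.1
  H₂O: 0 + 2(258.1) = 516.2
Total out = 3652 mol/s; y_CO₂ = 258.1 / 3652 = 0.07067.

0.0707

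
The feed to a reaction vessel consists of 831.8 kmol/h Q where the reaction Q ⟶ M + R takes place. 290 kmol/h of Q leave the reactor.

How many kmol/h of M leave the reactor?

542 kmol/h

For Q: n = n₀ − 1ξ → 290 = 831.8 − 1ξ, giving ξ = 541.8 kmol/h.
Outlet amounts (n = n₀ + ν ξ):
  Q: 831.8 − 1(541.8) = 290
  M: 0 + 1(541.8) = 541.8
  R: 0 + 1(541.8) = 541.8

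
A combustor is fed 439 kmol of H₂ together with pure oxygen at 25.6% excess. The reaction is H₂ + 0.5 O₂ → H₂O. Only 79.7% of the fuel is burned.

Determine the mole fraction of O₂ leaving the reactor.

Stoichiometric O₂ = 0.5 × 439 = 219.5 kmol; O₂ fed = 219.5 × 1.256 = 275.7 kmol.
Fuel reacted = 0.797 × 439 → ξ = 349.9 kmol.
Outlet (n = n₀ + ν ξ):
  H₂: 439 − 1(349.9) = 89.12
  O₂: 275.7 − 0.5(349.9) = 100.8
  H₂O: 0 + 1(349.9) = 349.9
Total out = 539.8 kmol; y_O₂ = 100.8 / 539.8 = 0.1867.

0.187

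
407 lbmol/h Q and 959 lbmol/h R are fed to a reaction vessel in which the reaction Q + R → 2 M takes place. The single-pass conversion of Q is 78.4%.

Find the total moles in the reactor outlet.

Q reacted = 0.784 × 407 = 319.1 lbmol/h; ν_Q = −1, so ξ = 319.1/1 = 319.1 lbmol/h.
Outlet amounts (n = n₀ + ν ξ):
  Q: 407 − 1(319.1) = 87.91
  R: 959 − 1(319.1) = 639.9
  M: 0 + 2(319.1) = 638.2
Total out = 87.91 + 639.9 + 638.2 = 1366 lbmol/h.

1370 lbmol/h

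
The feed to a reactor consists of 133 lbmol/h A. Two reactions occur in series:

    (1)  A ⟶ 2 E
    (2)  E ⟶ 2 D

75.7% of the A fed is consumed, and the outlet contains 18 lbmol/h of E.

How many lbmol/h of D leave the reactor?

367 lbmol/h

Conversion of A: A consumed = 1ξ₁ = 0.757 × 133 → ξ₁ = 100.7 lbmol/h.
E balance: n_E = 0 + 2ξ₁ − 1ξ₂ = 18 → ξ₂ = (2·100.7 − 18)/1 = 183.4 lbmol/h.
Outlet amounts (n = n₀ + Σ ν·ξ):
  A: 133 − 1(100.7) = 32.32
  E: 0 + 2(100.7) − 1(183.4) = 18
  D: 0 + 2(183.4) = 366.7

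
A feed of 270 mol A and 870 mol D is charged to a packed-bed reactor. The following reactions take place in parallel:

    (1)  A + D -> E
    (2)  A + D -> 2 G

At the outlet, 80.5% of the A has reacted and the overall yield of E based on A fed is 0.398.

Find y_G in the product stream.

0.213

Yield of E: 1ξ₁ / 270 = 0.398 → ξ₁ = 107.5 mol.
Conversion of A: 1ξ₁ + 1ξ₂ = 0.805 × 270 = 217.4 → ξ₂ = 109.9 mol.
Outlet amounts (n = n₀ + Σ ν·ξ):
  A: 270 − 1(107.5) − 1(109.9) = 52.65
  D: 870 − 1(107.5) − 1(109.9) = 652.6
  E: 0 + 1(107.5) = 107.5
  G: 0 + 2(109.9) = 219.8
Total out = 1033 mol; y_G = 219.8 / 1033 = 0.2129.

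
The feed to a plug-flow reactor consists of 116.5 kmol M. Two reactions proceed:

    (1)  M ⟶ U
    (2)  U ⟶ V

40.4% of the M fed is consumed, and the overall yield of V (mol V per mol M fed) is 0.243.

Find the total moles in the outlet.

116 kmol

Conversion of M: M consumed = 1ξ₁ = 0.404 × 116.5 → ξ₁ = 47.07 kmol.
Yield of V: 1ξ₂ / 116.5 = 0.243 → ξ₂ = 28.31 kmol.
Outlet amounts (n = n₀ + Σ ν·ξ):
  M: 116.5 − 1(47.07) = 69.43
  U: 0 + 1(47.07) − 1(28.31) = 18.76
  V: 0 + 1(28.31) = 28.31
Total out = 69.43 + 18.76 + 28.31 = 116.5 kmol.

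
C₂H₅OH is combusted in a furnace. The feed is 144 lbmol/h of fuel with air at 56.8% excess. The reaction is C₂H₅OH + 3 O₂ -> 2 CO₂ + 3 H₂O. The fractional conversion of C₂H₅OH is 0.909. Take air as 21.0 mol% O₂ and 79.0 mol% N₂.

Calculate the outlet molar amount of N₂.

Stoichiometric O₂ = 3 × 144 = 432 lbmol/h; O₂ fed = 432 × 1.568 = 677.4 lbmol/h.
N₂ fed = 677.4 × 79/21 = 2548 lbmol/h.
Fuel reacted = 0.909 × 144 → ξ = 130.9 lbmol/h.
Outlet (n = n₀ + ν ξ):
  C₂H₅OH: 144 − 1(130.9) = 13.1
  O₂: 677.4 − 3(130.9) = 284.7
  N₂: 2548 (inert)
  CO₂: 0 + 2(130.9) = 261.8
  H₂O: 0 + 3(130.9) = 392.7

2550 lbmol/h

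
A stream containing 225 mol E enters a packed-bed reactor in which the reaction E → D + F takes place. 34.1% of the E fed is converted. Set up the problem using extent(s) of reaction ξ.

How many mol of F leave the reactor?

76.7 mol

E reacted = 0.341 × 225 = 76.73 mol; ν_E = −1, so ξ = 76.73/1 = 76.73 mol.
Outlet amounts (n = n₀ + ν ξ):
  E: 225 − 1(76.73) = 148.3
  D: 0 + 1(76.73) = 76.73
  F: 0 + 1(76.73) = 76.73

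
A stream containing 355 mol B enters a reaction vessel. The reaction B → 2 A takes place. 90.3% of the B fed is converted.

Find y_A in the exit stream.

0.949

B reacted = 0.903 × 355 = 320.6 mol; ν_B = −1, so ξ = 320.6/1 = 320.6 mol.
Outlet amounts (n = n₀ + ν ξ):
  B: 355 − 1(320.6) = 34.44
  A: 0 + 2(320.6) = 641.1
Total out = 675.6 mol; y_A = 641.1 / 675.6 = 0.949.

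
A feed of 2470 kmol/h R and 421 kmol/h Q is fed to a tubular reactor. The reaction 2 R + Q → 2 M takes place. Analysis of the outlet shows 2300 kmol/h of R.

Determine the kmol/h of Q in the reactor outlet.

For R: n = n₀ − 2ξ → 2300 = 2470 − 2ξ, giving ξ = 85 kmol/h.
Outlet amounts (n = n₀ + ν ξ):
  R: 2470 − 2(85) = 2300
  Q: 421 − 1(85) = 336
  M: 0 + 2(85) = 170

336 kmol/h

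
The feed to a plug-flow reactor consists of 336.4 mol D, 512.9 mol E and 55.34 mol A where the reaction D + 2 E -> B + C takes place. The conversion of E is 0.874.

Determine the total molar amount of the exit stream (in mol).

681 mol

E reacted = 0.874 × 512.9 = 448.3 mol; ν_E = −2, so ξ = 448.3/2 = 224.1 mol.
Outlet amounts (n = n₀ + ν ξ):
  D: 336.4 − 1(224.1) = 112.3
  E: 512.9 − 2(224.1) = 64.63
  B: 0 + 1(224.1) = 224.1
  C: 0 + 1(224.1) = 224.1
  A: 55.34 (inert)
Total out = 112.3 + 64.63 + 224.1 + 224.1 + 55.34 = 680.5 mol.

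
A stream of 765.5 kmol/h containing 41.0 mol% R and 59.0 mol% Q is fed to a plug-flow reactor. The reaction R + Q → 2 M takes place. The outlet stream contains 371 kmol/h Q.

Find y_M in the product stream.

For Q: n = n₀ − 1ξ → 371 = 451.6 − 1ξ, giving ξ = 80.64 kmol/h.
Outlet amounts (n = n₀ + ν ξ):
  R: 313.9 − 1(80.64) = 233.2
  Q: 451.6 − 1(80.64) = 371
  M: 0 + 2(80.64) = 161.3
Total out = 765.5 kmol/h; y_M = 161.3 / 765.5 = 0.2107.

0.211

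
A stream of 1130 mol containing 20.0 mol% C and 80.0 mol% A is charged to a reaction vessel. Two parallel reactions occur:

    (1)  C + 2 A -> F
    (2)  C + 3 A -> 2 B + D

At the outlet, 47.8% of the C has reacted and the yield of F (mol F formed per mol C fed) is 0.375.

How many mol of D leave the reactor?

Yield of F: 1ξ₁ / 226 = 0.375 → ξ₁ = 84.75 mol.
Conversion of C: 1ξ₁ + 1ξ₂ = 0.478 × 226 = 108 → ξ₂ = 23.28 mol.
Outlet amounts (n = n₀ + Σ ν·ξ):
  C: 226 − 1(84.75) − 1(23.28) = 118
  A: 904 − 2(84.75) − 3(23.28) = 664.7
  F: 0 + 1(84.75) = 84.75
  B: 0 + 2(23.28) = 46.56
  D: 0 + 1(23.28) = 23.28

23.3 mol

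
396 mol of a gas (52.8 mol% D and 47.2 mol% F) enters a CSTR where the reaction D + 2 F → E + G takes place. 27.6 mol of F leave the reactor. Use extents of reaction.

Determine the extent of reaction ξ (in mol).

ξ = 79.7 mol

For F: n = n₀ − 2ξ → 27.6 = 186.9 − 2ξ, giving ξ = 79.66 mol.
Outlet amounts (n = n₀ + ν ξ):
  D: 209.1 − 1(79.66) = 129.4
  F: 186.9 − 2(79.66) = 27.6
  E: 0 + 1(79.66) = 79.66
  G: 0 + 1(79.66) = 79.66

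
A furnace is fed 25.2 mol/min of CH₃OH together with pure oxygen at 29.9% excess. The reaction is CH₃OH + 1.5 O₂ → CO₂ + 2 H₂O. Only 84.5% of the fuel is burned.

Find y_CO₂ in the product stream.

0.251

Stoichiometric O₂ = 1.5 × 25.2 = 37.8 mol/min; O₂ fed = 37.8 × 1.299 = 49.1 mol/min.
Fuel reacted = 0.845 × 25.2 → ξ = 21.29 mol/min.
Outlet (n = n₀ + ν ξ):
  CH₃OH: 25.2 − 1(21.29) = 3.906
  O₂: 49.1 − 1.5(21.29) = 17.16
  CO₂: 0 + 1(21.29) = 21.29
  H₂O: 0 + 2(21.29) = 42.59
Total out = 84.95 mol/min; y_CO₂ = 21.29 / 84.95 = 0.2507.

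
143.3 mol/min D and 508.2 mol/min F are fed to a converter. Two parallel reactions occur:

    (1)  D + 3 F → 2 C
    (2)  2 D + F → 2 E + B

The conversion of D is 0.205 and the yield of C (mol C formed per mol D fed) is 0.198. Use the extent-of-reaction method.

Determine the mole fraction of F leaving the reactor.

Yield of C: 2ξ₁ / 143.3 = 0.198 → ξ₁ = 14.19 mol/min.
Conversion of D: 1ξ₁ + 2ξ₂ = 0.205 × 143.3 = 29.38 → ξ₂ = 7.595 mol/min.
Outlet amounts (n = n₀ + Σ ν·ξ):
  D: 143.3 − 1(14.19) − 2(7.595) = 113.9
  F: 508.2 − 3(14.19) − 1(7.595) = 458
  C: 0 + 2(14.19) = 28.37
  E: 0 + 2(7.595) = 15.19
  B: 0 + 1(7.595) = 7.595
Total out = 623.1 mol/min; y_F = 458 / 623.1 = 0.7351.

0.735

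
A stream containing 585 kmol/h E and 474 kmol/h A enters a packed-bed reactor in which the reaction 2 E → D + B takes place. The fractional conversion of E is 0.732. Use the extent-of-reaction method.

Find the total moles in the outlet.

1060 kmol/h

E reacted = 0.732 × 585 = 428.2 kmol/h; ν_E = −2, so ξ = 428.2/2 = 214.1 kmol/h.
Outlet amounts (n = n₀ + ν ξ):
  E: 585 − 2(214.1) = 156.8
  D: 0 + 1(214.1) = 214.1
  B: 0 + 1(214.1) = 214.1
  A: 474 (inert)
Total out = 156.8 + 214.1 + 214.1 + 474 = 1059 kmol/h.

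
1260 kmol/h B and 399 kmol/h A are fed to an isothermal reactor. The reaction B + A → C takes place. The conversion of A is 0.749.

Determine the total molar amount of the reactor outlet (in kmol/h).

A reacted = 0.749 × 399 = 298.9 kmol/h; ν_A = −1, so ξ = 298.9/1 = 298.9 kmol/h.
Outlet amounts (n = n₀ + ν ξ):
  B: 1260 − 1(298.9) = 961.1
  A: 399 − 1(298.9) = 100.1
  C: 0 + 1(298.9) = 298.9
Total out = 961.1 + 100.1 + 298.9 = 1360 kmol/h.

1360 kmol/h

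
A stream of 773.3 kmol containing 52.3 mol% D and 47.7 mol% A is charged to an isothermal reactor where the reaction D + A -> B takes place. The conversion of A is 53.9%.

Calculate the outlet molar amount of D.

206 kmol

A reacted = 0.539 × 368.9 = 198.8 kmol; ν_A = −1, so ξ = 198.8/1 = 198.8 kmol.
Outlet amounts (n = n₀ + ν ξ):
  D: 404.4 − 1(198.8) = 205.6
  A: 368.9 − 1(198.8) = 170
  B: 0 + 1(198.8) = 198.8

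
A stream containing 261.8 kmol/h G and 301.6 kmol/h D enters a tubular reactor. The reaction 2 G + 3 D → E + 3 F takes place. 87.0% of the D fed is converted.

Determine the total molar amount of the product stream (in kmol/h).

D reacted = 0.87 × 301.6 = 262.4 kmol/h; ν_D = −3, so ξ = 262.4/3 = 87.46 kmol/h.
Outlet amounts (n = n₀ + ν ξ):
  G: 261.8 − 2(87.46) = 86.87
  D: 301.6 − 3(87.46) = 39.21
  E: 0 + 1(87.46) = 87.46
  F: 0 + 3(87.46) = 262.4
Total out = 86.87 + 39.21 + 87.46 + 262.4 = 475.9 kmol/h.

476 kmol/h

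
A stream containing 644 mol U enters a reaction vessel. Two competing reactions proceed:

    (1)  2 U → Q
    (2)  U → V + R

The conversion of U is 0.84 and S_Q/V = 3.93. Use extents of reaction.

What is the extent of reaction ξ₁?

ξ₁ = 240 mol

Conversion of U: U consumed = 0.84 × 644 = 541 mol = 2ξ₁ + 1ξ₂.
Selectivity: 1ξ₁ / (1ξ₂) = 3.93 → ξ₁ = 3.93 ξ₂.
Substitute: (2·3.93 + 1) ξ₂ = 541 → ξ₂ = 61.06 mol, ξ₁ = 240 mol.
Outlet amounts (n = n₀ + Σ ν·ξ):
  U: 644 − 2(240) − 1(61.06) = 103
  Q: 0 + 1(240) = 240
  V: 0 + 1(61.06) = 61.06
  R: 0 + 1(61.06) = 61.06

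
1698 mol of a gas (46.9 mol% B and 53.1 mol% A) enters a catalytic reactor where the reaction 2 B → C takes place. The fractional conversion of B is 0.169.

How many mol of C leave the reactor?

B reacted = 0.169 × 796.4 = 134.6 mol; ν_B = −2, so ξ = 134.6/2 = 67.29 mol.
Outlet amounts (n = n₀ + ν ξ):
  B: 796.4 − 2(67.29) = 661.8
  C: 0 + 1(67.29) = 67.29
  A: 901.6 (inert)

67.3 mol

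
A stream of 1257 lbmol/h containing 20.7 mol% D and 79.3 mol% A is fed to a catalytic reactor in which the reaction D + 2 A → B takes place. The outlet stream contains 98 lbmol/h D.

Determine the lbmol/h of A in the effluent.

For D: n = n₀ − 1ξ → 98 = 260.2 − 1ξ, giving ξ = 162.2 lbmol/h.
Outlet amounts (n = n₀ + ν ξ):
  D: 260.2 − 1(162.2) = 98
  A: 996.8 − 2(162.2) = 672.4
  B: 0 + 1(162.2) = 162.2

672 lbmol/h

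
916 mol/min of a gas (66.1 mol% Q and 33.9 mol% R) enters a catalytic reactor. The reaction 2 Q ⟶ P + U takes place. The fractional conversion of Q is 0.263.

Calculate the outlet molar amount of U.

79.6 mol/min

Q reacted = 0.263 × 605.5 = 159.2 mol/min; ν_Q = −2, so ξ = 159.2/2 = 79.62 mol/min.
Outlet amounts (n = n₀ + ν ξ):
  Q: 605.5 − 2(79.62) = 446.2
  P: 0 + 1(79.62) = 79.62
  U: 0 + 1(79.62) = 79.62
  R: 310.5 (inert)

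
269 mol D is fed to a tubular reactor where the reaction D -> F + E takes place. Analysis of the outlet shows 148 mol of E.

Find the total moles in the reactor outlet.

For E: n = n₀ + 1ξ → 148 = 0 + 1ξ, giving ξ = 148 mol.
Outlet amounts (n = n₀ + ν ξ):
  D: 269 − 1(148) = 121
  F: 0 + 1(148) = 148
  E: 0 + 1(148) = 148
Total out = 121 + 148 + 148 = 417 mol.

417 mol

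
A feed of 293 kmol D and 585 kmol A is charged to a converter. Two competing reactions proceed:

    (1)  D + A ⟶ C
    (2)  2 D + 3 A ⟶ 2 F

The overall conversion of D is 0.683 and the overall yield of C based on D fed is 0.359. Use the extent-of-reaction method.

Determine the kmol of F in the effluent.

Yield of C: 1ξ₁ / 293 = 0.359 → ξ₁ = 105.2 kmol.
Conversion of D: 1ξ₁ + 2ξ₂ = 0.683 × 293 = 200.1 → ξ₂ = 47.47 kmol.
Outlet amounts (n = n₀ + Σ ν·ξ):
  D: 293 − 1(105.2) − 2(47.47) = 92.88
  A: 585 − 1(105.2) − 3(47.47) = 337.4
  C: 0 + 1(105.2) = 105.2
  F: 0 + 2(47.47) = 94.93

94.9 kmol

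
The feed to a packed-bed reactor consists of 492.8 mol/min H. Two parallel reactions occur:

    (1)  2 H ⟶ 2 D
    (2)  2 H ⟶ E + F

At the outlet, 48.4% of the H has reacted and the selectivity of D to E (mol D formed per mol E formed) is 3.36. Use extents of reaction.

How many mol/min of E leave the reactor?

44.5 mol/min

Conversion of H: H consumed = 0.484 × 492.8 = 238.5 mol/min = 2ξ₁ + 2ξ₂.
Selectivity: 2ξ₁ / (1ξ₂) = 3.36 → ξ₁ = 1.68 ξ₂.
Substitute: (2·1.68 + 2) ξ₂ = 238.5 → ξ₂ = 44.5 mol/min, ξ₁ = 74.76 mol/min.
Outlet amounts (n = n₀ + Σ ν·ξ):
  H: 492.8 − 2(74.76) − 2(44.5) = 254.3
  D: 0 + 2(74.76) = 149.5
  E: 0 + 1(44.5) = 44.5
  F: 0 + 1(44.5) = 44.5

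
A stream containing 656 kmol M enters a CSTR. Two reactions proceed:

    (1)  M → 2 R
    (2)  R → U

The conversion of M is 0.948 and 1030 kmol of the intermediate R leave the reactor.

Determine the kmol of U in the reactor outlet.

214 kmol

Conversion of M: M consumed = 1ξ₁ = 0.948 × 656 → ξ₁ = 621.9 kmol.
R balance: n_R = 0 + 2ξ₁ − 1ξ₂ = 1030 → ξ₂ = (2·621.9 − 1030)/1 = 213.8 kmol.
Outlet amounts (n = n₀ + Σ ν·ξ):
  M: 656 − 1(621.9) = 34.11
  R: 0 + 2(621.9) − 1(213.8) = 1030
  U: 0 + 1(213.8) = 213.8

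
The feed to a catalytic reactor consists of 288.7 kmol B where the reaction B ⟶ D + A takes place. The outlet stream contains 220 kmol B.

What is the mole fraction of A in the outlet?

For B: n = n₀ − 1ξ → 220 = 288.7 − 1ξ, giving ξ = 68.7 kmol.
Outlet amounts (n = n₀ + ν ξ):
  B: 288.7 − 1(68.7) = 220
  D: 0 + 1(68.7) = 68.7
  A: 0 + 1(68.7) = 68.7
Total out = 357.4 kmol; y_A = 68.7 / 357.4 = 0.1922.

0.192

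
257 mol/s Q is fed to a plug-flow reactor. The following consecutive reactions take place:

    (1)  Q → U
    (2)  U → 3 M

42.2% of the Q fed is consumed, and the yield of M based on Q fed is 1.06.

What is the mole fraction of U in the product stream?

0.0402

Conversion of Q: Q consumed = 1ξ₁ = 0.422 × 257 → ξ₁ = 108.5 mol/s.
Yield of M: 3ξ₂ / 257 = 1.06 → ξ₂ = 90.81 mol/s.
Outlet amounts (n = n₀ + Σ ν·ξ):
  Q: 257 − 1(108.5) = 148.5
  U: 0 + 1(108.5) − 1(90.81) = 17.65
  M: 0 + 3(90.81) = 272.4
Total out = 438.6 mol/s; y_U = 17.65 / 438.6 = 0.04023.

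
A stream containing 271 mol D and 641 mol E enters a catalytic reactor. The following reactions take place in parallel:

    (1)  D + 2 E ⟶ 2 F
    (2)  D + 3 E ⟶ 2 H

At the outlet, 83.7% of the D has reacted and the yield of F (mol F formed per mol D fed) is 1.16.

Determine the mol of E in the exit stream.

118 mol

Yield of F: 2ξ₁ / 271 = 1.16 → ξ₁ = 157.2 mol.
Conversion of D: 1ξ₁ + 1ξ₂ = 0.837 × 271 = 226.8 → ξ₂ = 69.65 mol.
Outlet amounts (n = n₀ + Σ ν·ξ):
  D: 271 − 1(157.2) − 1(69.65) = 44.17
  E: 641 − 2(157.2) − 3(69.65) = 117.7
  F: 0 + 2(157.2) = 314.4
  H: 0 + 2(69.65) = 139.3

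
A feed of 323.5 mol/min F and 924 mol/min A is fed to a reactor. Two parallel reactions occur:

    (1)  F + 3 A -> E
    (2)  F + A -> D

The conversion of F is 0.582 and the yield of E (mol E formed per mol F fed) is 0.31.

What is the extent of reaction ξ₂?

Yield of E: 1ξ₁ / 323.5 = 0.31 → ξ₁ = 100.3 mol/min.
Conversion of F: 1ξ₁ + 1ξ₂ = 0.582 × 323.5 = 188.3 → ξ₂ = 87.99 mol/min.
Outlet amounts (n = n₀ + Σ ν·ξ):
  F: 323.5 − 1(100.3) − 1(87.99) = 135.2
  A: 924 − 3(100.3) − 1(87.99) = 535.2
  E: 0 + 1(100.3) = 100.3
  D: 0 + 1(87.99) = 87.99

ξ₂ = 88 mol/min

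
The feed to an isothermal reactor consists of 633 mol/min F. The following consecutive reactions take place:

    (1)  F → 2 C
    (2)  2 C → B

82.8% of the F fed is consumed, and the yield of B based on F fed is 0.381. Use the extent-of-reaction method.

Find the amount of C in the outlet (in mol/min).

Conversion of F: F consumed = 1ξ₁ = 0.828 × 633 → ξ₁ = 524.1 mol/min.
Yield of B: 1ξ₂ / 633 = 0.381 → ξ₂ = 241.2 mol/min.
Outlet amounts (n = n₀ + Σ ν·ξ):
  F: 633 − 1(524.1) = 108.9
  C: 0 + 2(524.1) − 2(241.2) = 565.9
  B: 0 + 1(241.2) = 241.2

566 mol/min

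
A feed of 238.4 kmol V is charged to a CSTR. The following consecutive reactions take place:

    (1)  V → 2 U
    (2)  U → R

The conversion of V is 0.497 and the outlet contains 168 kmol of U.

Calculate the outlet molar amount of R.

Conversion of V: V consumed = 1ξ₁ = 0.497 × 238.4 → ξ₁ = 118.5 kmol.
U balance: n_U = 0 + 2ξ₁ − 1ξ₂ = 168 → ξ₂ = (2·118.5 − 168)/1 = 68.97 kmol.
Outlet amounts (n = n₀ + Σ ν·ξ):
  V: 238.4 − 1(118.5) = 119.9
  U: 0 + 2(118.5) − 1(68.97) = 168
  R: 0 + 1(68.97) = 68.97

69 kmol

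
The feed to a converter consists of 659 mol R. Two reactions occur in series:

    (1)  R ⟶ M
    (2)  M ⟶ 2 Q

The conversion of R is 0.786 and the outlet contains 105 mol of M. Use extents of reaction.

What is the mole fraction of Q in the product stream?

0.77

Conversion of R: R consumed = 1ξ₁ = 0.786 × 659 → ξ₁ = 518 mol.
M balance: n_M = 0 + 1ξ₁ − 1ξ₂ = 105 → ξ₂ = (1·518 − 105)/1 = 413 mol.
Outlet amounts (n = n₀ + Σ ν·ξ):
  R: 659 − 1(518) = 141
  M: 0 + 1(518) − 1(413) = 105
  Q: 0 + 2(413) = 825.9
Total out = 1072 mol; y_Q = 825.9 / 1072 = 0.7705.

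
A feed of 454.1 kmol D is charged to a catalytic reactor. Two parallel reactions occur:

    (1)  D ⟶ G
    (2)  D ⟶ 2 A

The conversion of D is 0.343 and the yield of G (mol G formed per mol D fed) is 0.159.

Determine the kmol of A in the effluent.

Yield of G: 1ξ₁ / 454.1 = 0.159 → ξ₁ = 72.2 kmol.
Conversion of D: 1ξ₁ + 1ξ₂ = 0.343 × 454.1 = 155.8 → ξ₂ = 83.55 kmol.
Outlet amounts (n = n₀ + Σ ν·ξ):
  D: 454.1 − 1(72.2) − 1(83.55) = 298.3
  G: 0 + 1(72.2) = 72.2
  A: 0 + 2(83.55) = 167.1

167 kmol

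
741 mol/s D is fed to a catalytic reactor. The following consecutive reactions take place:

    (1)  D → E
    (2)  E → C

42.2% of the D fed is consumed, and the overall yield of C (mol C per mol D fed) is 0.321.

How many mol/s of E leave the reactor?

74.8 mol/s

Conversion of D: D consumed = 1ξ₁ = 0.422 × 741 → ξ₁ = 312.7 mol/s.
Yield of C: 1ξ₂ / 741 = 0.321 → ξ₂ = 237.9 mol/s.
Outlet amounts (n = n₀ + Σ ν·ξ):
  D: 741 − 1(312.7) = 428.3
  E: 0 + 1(312.7) − 1(237.9) = 74.84
  C: 0 + 1(237.9) = 237.9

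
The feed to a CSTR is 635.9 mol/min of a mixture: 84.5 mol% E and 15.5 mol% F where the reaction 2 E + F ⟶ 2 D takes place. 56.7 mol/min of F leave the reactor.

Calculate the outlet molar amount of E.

For F: n = n₀ − 1ξ → 56.7 = 98.56 − 1ξ, giving ξ = 41.86 mol/min.
Outlet amounts (n = n₀ + ν ξ):
  E: 537.3 − 2(41.86) = 453.6
  F: 98.56 − 1(41.86) = 56.7
  D: 0 + 2(41.86) = 83.73

454 mol/min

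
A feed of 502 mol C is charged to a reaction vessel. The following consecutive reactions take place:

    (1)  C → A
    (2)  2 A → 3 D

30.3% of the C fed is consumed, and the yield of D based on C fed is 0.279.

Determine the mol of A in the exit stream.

Conversion of C: C consumed = 1ξ₁ = 0.303 × 502 → ξ₁ = 152.1 mol.
Yield of D: 3ξ₂ / 502 = 0.279 → ξ₂ = 46.69 mol.
Outlet amounts (n = n₀ + Σ ν·ξ):
  C: 502 − 1(152.1) = 349.9
  A: 0 + 1(152.1) − 2(46.69) = 58.73
  D: 0 + 3(46.69) = 140.1

58.7 mol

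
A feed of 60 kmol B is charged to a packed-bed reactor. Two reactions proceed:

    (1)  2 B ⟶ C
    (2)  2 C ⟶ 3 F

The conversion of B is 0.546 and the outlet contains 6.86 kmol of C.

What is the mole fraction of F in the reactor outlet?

Conversion of B: B consumed = 2ξ₁ = 0.546 × 60 → ξ₁ = 16.38 kmol.
C balance: n_C = 0 + 1ξ₁ − 2ξ₂ = 6.86 → ξ₂ = (1·16.38 − 6.86)/2 = 4.76 kmol.
Outlet amounts (n = n₀ + Σ ν·ξ):
  B: 60 − 2(16.38) = 27.24
  C: 0 + 1(16.38) − 2(4.76) = 6.86
  F: 0 + 3(4.76) = 14.28
Total out = 48.38 kmol; y_F = 14.28 / 48.38 = 0.2952.

0.295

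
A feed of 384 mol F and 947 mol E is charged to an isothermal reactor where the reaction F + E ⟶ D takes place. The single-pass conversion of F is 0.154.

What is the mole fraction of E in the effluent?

F reacted = 0.154 × 384 = 59.14 mol; ν_F = −1, so ξ = 59.14/1 = 59.14 mol.
Outlet amounts (n = n₀ + ν ξ):
  F: 384 − 1(59.14) = 324.9
  E: 947 − 1(59.14) = 887.9
  D: 0 + 1(59.14) = 59.14
Total out = 1272 mol; y_E = 887.9 / 1272 = 0.6981.

0.698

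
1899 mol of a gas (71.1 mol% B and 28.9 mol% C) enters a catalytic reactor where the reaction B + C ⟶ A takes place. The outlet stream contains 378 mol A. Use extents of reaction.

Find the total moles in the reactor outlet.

For A: n = n₀ + 1ξ → 378 = 0 + 1ξ, giving ξ = 378 mol.
Outlet amounts (n = n₀ + ν ξ):
  B: 1350 − 1(378) = 972.2
  C: 548.8 − 1(378) = 170.8
  A: 0 + 1(378) = 378
Total out = 972.2 + 170.8 + 378 = 1521 mol.

1520 mol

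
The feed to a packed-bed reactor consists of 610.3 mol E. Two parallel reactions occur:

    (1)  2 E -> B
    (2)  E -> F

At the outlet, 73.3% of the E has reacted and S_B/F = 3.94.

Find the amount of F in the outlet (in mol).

50.4 mol

Conversion of E: E consumed = 0.733 × 610.3 = 447.3 mol = 2ξ₁ + 1ξ₂.
Selectivity: 1ξ₁ / (1ξ₂) = 3.94 → ξ₁ = 3.94 ξ₂.
Substitute: (2·3.94 + 1) ξ₂ = 447.3 → ξ₂ = 50.38 mol, ξ₁ = 198.5 mol.
Outlet amounts (n = n₀ + Σ ν·ξ):
  E: 610.3 − 2(198.5) − 1(50.38) = 163
  B: 0 + 1(198.5) = 198.5
  F: 0 + 1(50.38) = 50.38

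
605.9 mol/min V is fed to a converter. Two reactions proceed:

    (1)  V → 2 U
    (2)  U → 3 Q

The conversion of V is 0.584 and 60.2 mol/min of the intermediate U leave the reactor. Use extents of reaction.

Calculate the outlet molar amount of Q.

1940 mol/min

Conversion of V: V consumed = 1ξ₁ = 0.584 × 605.9 → ξ₁ = 353.8 mol/min.
U balance: n_U = 0 + 2ξ₁ − 1ξ₂ = 60.2 → ξ₂ = (2·353.8 − 60.2)/1 = 647.5 mol/min.
Outlet amounts (n = n₀ + Σ ν·ξ):
  V: 605.9 − 1(353.8) = 252.1
  U: 0 + 2(353.8) − 1(647.5) = 60.2
  Q: 0 + 3(647.5) = 1942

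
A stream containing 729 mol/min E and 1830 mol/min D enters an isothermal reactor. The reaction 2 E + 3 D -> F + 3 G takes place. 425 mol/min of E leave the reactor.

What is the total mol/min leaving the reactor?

2410 mol/min

For E: n = n₀ − 2ξ → 425 = 729 − 2ξ, giving ξ = 152 mol/min.
Outlet amounts (n = n₀ + ν ξ):
  E: 729 − 2(152) = 425
  D: 1830 − 3(152) = 1374
  F: 0 + 1(152) = 152
  G: 0 + 3(152) = 456
Total out = 425 + 1374 + 152 + 456 = 2407 mol/min.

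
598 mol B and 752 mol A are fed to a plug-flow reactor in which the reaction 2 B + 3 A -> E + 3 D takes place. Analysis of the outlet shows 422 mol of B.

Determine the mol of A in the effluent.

For B: n = n₀ − 2ξ → 422 = 598 − 2ξ, giving ξ = 88 mol.
Outlet amounts (n = n₀ + ν ξ):
  B: 598 − 2(88) = 422
  A: 752 − 3(88) = 488
  E: 0 + 1(88) = 88
  D: 0 + 3(88) = 264

488 mol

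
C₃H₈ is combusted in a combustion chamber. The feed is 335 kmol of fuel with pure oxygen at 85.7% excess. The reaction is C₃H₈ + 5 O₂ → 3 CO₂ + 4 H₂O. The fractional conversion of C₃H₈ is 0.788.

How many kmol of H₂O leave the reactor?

1060 kmol

Stoichiometric O₂ = 5 × 335 = 1675 kmol; O₂ fed = 1675 × 1.857 = 3110 kmol.
Fuel reacted = 0.788 × 335 → ξ = 264 kmol.
Outlet (n = n₀ + ν ξ):
  C₃H₈: 335 − 1(264) = 71.02
  O₂: 3110 − 5(264) = 1791
  CO₂: 0 + 3(264) = 791.9
  H₂O: 0 + 4(264) = 1056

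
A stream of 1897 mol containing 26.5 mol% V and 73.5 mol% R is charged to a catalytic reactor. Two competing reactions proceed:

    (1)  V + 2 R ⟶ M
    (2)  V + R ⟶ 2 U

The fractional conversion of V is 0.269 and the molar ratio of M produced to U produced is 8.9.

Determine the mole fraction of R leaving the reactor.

0.689

Conversion of V: V consumed = 0.269 × 502.7 = 135.2 mol = 1ξ₁ + 1ξ₂.
Selectivity: 1ξ₁ / (2ξ₂) = 8.9 → ξ₁ = 17.8 ξ₂.
Substitute: (1·17.8 + 1) ξ₂ = 135.2 → ξ₂ = 7.193 mol, ξ₁ = 128 mol.
Outlet amounts (n = n₀ + Σ ν·ξ):
  V: 502.7 − 1(128) − 1(7.193) = 367.5
  R: 1394 − 2(128) − 1(7.193) = 1131
  M: 0 + 1(128) = 128
  U: 0 + 2(7.193) = 14.39
Total out = 1641 mol; y_R = 1131 / 1641 = 0.6893.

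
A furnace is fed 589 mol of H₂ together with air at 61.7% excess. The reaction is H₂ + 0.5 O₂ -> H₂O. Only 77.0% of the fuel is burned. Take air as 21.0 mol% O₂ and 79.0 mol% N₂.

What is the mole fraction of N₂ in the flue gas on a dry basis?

0.823

Stoichiometric O₂ = 0.5 × 589 = 294.5 mol; O₂ fed = 294.5 × 1.617 = 476.2 mol.
N₂ fed = 476.2 × 79/21 = 1791 mol.
Fuel reacted = 0.77 × 589 → ξ = 453.5 mol.
Outlet (n = n₀ + ν ξ):
  H₂: 589 − 1(453.5) = 135.5
  O₂: 476.2 − 0.5(453.5) = 249.4
  N₂: 1791 (inert)
  H₂O: 0 + 1(453.5) = 453.5
Dry total = 2176 mol; y_N₂ (dry) = 1791 / 2176 = 0.8231.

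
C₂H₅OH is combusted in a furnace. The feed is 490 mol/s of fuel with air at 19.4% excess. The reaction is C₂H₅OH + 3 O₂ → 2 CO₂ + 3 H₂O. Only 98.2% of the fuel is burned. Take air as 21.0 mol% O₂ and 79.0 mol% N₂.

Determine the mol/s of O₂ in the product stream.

Stoichiometric O₂ = 3 × 490 = 1470 mol/s; O₂ fed = 1470 × 1.194 = 1755 mol/s.
N₂ fed = 1755 × 79/21 = 6603 mol/s.
Fuel reacted = 0.982 × 490 → ξ = 481.2 mol/s.
Outlet (n = n₀ + ν ξ):
  C₂H₅OH: 490 − 1(481.2) = 8.82
  O₂: 1755 − 3(481.2) = 311.6
  N₂: 6603 (inert)
  CO₂: 0 + 2(481.2) = 962.4
  H₂O: 0 + 3(481.2) = 1444

312 mol/s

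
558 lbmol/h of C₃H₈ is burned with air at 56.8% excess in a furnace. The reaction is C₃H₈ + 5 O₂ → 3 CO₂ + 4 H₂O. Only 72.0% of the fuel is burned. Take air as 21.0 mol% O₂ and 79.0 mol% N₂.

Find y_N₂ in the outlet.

0.755

Stoichiometric O₂ = 5 × 558 = 2790 lbmol/h; O₂ fed = 2790 × 1.568 = 4375 lbmol/h.
N₂ fed = 4375 × 79/21 = 16460 lbmol/h.
Fuel reacted = 0.72 × 558 → ξ = 401.8 lbmol/h.
Outlet (n = n₀ + ν ξ):
  C₃H₈: 558 − 1(401.8) = 156.2
  O₂: 4375 − 5(401.8) = 2366
  N₂: 16460 (inert)
  CO₂: 0 + 3(401.8) = 1205
  H₂O: 0 + 4(401.8) = 1607
Total out = 21790 lbmol/h; y_N₂ = 16460 / 21790 = 0.7552.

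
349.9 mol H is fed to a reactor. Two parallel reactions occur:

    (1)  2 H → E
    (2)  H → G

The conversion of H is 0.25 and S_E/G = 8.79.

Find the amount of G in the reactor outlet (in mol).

4.71 mol

Conversion of H: H consumed = 0.25 × 349.9 = 87.47 mol = 2ξ₁ + 1ξ₂.
Selectivity: 1ξ₁ / (1ξ₂) = 8.79 → ξ₁ = 8.79 ξ₂.
Substitute: (2·8.79 + 1) ξ₂ = 87.47 → ξ₂ = 4.708 mol, ξ₁ = 41.38 mol.
Outlet amounts (n = n₀ + Σ ν·ξ):
  H: 349.9 − 2(41.38) − 1(4.708) = 262.4
  E: 0 + 1(41.38) = 41.38
  G: 0 + 1(4.708) = 4.708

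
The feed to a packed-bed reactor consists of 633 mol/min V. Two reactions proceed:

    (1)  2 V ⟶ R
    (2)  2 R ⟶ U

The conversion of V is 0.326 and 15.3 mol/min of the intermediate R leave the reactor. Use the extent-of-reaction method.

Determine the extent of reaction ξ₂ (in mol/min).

ξ₂ = 43.9 mol/min

Conversion of V: V consumed = 2ξ₁ = 0.326 × 633 → ξ₁ = 103.2 mol/min.
R balance: n_R = 0 + 1ξ₁ − 2ξ₂ = 15.3 → ξ₂ = (1·103.2 − 15.3)/2 = 43.94 mol/min.
Outlet amounts (n = n₀ + Σ ν·ξ):
  V: 633 − 2(103.2) = 426.6
  R: 0 + 1(103.2) − 2(43.94) = 15.3
  U: 0 + 1(43.94) = 43.94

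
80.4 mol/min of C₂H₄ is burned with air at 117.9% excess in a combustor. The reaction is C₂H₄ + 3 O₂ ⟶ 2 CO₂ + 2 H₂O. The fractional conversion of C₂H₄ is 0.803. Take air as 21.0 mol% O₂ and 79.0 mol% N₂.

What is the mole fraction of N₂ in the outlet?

Stoichiometric O₂ = 3 × 80.4 = 241.2 mol/min; O₂ fed = 241.2 × 2.179 = 525.6 mol/min.
N₂ fed = 525.6 × 79/21 = 1977 mol/min.
Fuel reacted = 0.803 × 80.4 → ξ = 64.56 mol/min.
Outlet (n = n₀ + ν ξ):
  C₂H₄: 80.4 − 1(64.56) = 15.84
  O₂: 525.6 − 3(64.56) = 331.9
  N₂: 1977 (inert)
  CO₂: 0 + 2(64.56) = 129.1
  H₂O: 0 + 2(64.56) = 129.1
Total out = 2583 mol/min; y_N₂ = 1977 / 2583 = 0.7654.

0.765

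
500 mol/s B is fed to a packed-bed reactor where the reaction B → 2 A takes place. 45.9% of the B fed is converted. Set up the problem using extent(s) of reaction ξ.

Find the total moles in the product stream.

730 mol/s

B reacted = 0.459 × 500 = 229.5 mol/s; ν_B = −1, so ξ = 229.5/1 = 229.5 mol/s.
Outlet amounts (n = n₀ + ν ξ):
  B: 500 − 1(229.5) = 270.5
  A: 0 + 2(229.5) = 459
Total out = 270.5 + 459 = 729.5 mol/s.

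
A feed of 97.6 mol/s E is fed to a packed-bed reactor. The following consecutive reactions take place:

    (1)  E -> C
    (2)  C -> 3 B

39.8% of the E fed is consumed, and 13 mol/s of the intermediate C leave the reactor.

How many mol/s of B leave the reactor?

77.5 mol/s

Conversion of E: E consumed = 1ξ₁ = 0.398 × 97.6 → ξ₁ = 38.84 mol/s.
C balance: n_C = 0 + 1ξ₁ − 1ξ₂ = 13 → ξ₂ = (1·38.84 − 13)/1 = 25.84 mol/s.
Outlet amounts (n = n₀ + Σ ν·ξ):
  E: 97.6 − 1(38.84) = 58.76
  C: 0 + 1(38.84) − 1(25.84) = 13
  B: 0 + 3(25.84) = 77.53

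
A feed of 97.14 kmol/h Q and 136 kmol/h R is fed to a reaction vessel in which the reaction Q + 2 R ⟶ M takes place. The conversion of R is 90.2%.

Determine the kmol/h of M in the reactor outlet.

R reacted = 0.902 × 136 = 122.7 kmol/h; ν_R = −2, so ξ = 122.7/2 = 61.34 kmol/h.
Outlet amounts (n = n₀ + ν ξ):
  Q: 97.14 − 1(61.34) = 35.8
  R: 136 − 2(61.34) = 13.33
  M: 0 + 1(61.34) = 61.34

61.3 kmol/h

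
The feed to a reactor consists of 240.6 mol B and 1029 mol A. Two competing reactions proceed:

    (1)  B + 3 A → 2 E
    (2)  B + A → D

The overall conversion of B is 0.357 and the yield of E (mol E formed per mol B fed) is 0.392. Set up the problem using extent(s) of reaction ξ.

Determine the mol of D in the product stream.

Yield of E: 2ξ₁ / 240.6 = 0.392 → ξ₁ = 47.16 mol.
Conversion of B: 1ξ₁ + 1ξ₂ = 0.357 × 240.6 = 85.89 → ξ₂ = 38.74 mol.
Outlet amounts (n = n₀ + Σ ν·ξ):
  B: 240.6 − 1(47.16) − 1(38.74) = 154.7
  A: 1029 − 3(47.16) − 1(38.74) = 848.8
  E: 0 + 2(47.16) = 94.32
  D: 0 + 1(38.74) = 38.74

38.7 mol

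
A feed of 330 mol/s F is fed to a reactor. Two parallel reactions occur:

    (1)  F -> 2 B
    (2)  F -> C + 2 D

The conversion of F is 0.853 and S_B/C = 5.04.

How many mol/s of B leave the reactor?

Conversion of F: F consumed = 0.853 × 330 = 281.5 mol/s = 1ξ₁ + 1ξ₂.
Selectivity: 2ξ₁ / (1ξ₂) = 5.04 → ξ₁ = 2.52 ξ₂.
Substitute: (1·2.52 + 1) ξ₂ = 281.5 → ξ₂ = 79.97 mol/s, ξ₁ = 201.5 mol/s.
Outlet amounts (n = n₀ + Σ ν·ξ):
  F: 330 − 1(201.5) − 1(79.97) = 48.51
  B: 0 + 2(201.5) = 403
  C: 0 + 1(79.97) = 79.97
  D: 0 + 2(79.97) = 159.9

403 mol/s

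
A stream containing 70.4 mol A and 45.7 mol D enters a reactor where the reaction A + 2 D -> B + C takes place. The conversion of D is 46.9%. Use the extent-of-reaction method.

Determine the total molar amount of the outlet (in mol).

105 mol

D reacted = 0.469 × 45.7 = 21.43 mol; ν_D = −2, so ξ = 21.43/2 = 10.72 mol.
Outlet amounts (n = n₀ + ν ξ):
  A: 70.4 − 1(10.72) = 59.68
  D: 45.7 − 2(10.72) = 24.27
  B: 0 + 1(10.72) = 10.72
  C: 0 + 1(10.72) = 10.72
Total out = 59.68 + 24.27 + 10.72 + 10.72 = 105.4 mol.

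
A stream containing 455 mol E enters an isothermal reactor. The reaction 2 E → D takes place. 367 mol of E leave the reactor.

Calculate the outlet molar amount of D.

44 mol

For E: n = n₀ − 2ξ → 367 = 455 − 2ξ, giving ξ = 44 mol.
Outlet amounts (n = n₀ + ν ξ):
  E: 455 − 2(44) = 367
  D: 0 + 1(44) = 44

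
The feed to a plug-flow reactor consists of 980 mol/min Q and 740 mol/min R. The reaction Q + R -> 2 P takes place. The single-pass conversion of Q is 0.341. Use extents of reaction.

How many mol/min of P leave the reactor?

Q reacted = 0.341 × 980 = 334.2 mol/min; ν_Q = −1, so ξ = 334.2/1 = 334.2 mol/min.
Outlet amounts (n = n₀ + ν ξ):
  Q: 980 − 1(334.2) = 645.8
  R: 740 − 1(334.2) = 405.8
  P: 0 + 2(334.2) = 668.4

668 mol/min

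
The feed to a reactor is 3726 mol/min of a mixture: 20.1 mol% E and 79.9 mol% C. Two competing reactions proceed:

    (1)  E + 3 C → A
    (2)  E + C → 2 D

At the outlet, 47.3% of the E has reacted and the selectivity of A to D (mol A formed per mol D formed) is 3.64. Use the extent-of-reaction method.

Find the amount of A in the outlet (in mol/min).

311 mol/min

Conversion of E: E consumed = 0.473 × 748.9 = 354.2 mol/min = 1ξ₁ + 1ξ₂.
Selectivity: 1ξ₁ / (2ξ₂) = 3.64 → ξ₁ = 7.28 ξ₂.
Substitute: (1·7.28 + 1) ξ₂ = 354.2 → ξ₂ = 42.78 mol/min, ξ₁ = 311.5 mol/min.
Outlet amounts (n = n₀ + Σ ν·ξ):
  E: 748.9 − 1(311.5) − 1(42.78) = 394.7
  C: 2977 − 3(311.5) − 1(42.78) = 2000
  A: 0 + 1(311.5) = 311.5
  D: 0 + 2(42.78) = 85.57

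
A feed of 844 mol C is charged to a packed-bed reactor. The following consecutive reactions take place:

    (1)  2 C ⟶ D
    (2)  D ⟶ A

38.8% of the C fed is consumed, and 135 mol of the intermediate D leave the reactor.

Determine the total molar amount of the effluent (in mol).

Conversion of C: C consumed = 2ξ₁ = 0.388 × 844 → ξ₁ = 163.7 mol.
D balance: n_D = 0 + 1ξ₁ − 1ξ₂ = 135 → ξ₂ = (1·163.7 − 135)/1 = 28.74 mol.
Outlet amounts (n = n₀ + Σ ν·ξ):
  C: 844 − 2(163.7) = 516.5
  D: 0 + 1(163.7) − 1(28.74) = 135
  A: 0 + 1(28.74) = 28.74
Total out = 516.5 + 135 + 28.74 = 680.3 mol.

680 mol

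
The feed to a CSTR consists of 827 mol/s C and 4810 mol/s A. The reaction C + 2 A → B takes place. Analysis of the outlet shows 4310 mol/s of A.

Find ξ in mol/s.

ξ = 250 mol/s

For A: n = n₀ − 2ξ → 4310 = 4810 − 2ξ, giving ξ = 250 mol/s.
Outlet amounts (n = n₀ + ν ξ):
  C: 827 − 1(250) = 577
  A: 4810 − 2(250) = 4310
  B: 0 + 1(250) = 250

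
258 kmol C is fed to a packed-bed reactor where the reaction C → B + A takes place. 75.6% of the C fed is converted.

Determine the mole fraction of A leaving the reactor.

0.431

C reacted = 0.756 × 258 = 195 kmol; ν_C = −1, so ξ = 195/1 = 195 kmol.
Outlet amounts (n = n₀ + ν ξ):
  C: 258 − 1(195) = 62.95
  B: 0 + 1(195) = 195
  A: 0 + 1(195) = 195
Total out = 453 kmol; y_A = 195 / 453 = 0.4305.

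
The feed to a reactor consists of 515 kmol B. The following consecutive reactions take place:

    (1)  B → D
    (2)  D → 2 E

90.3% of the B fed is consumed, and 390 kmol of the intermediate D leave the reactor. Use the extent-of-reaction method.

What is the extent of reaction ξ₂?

ξ₂ = 75 kmol

Conversion of B: B consumed = 1ξ₁ = 0.903 × 515 → ξ₁ = 465 kmol.
D balance: n_D = 0 + 1ξ₁ − 1ξ₂ = 390 → ξ₂ = (1·465 − 390)/1 = 75.05 kmol.
Outlet amounts (n = n₀ + Σ ν·ξ):
  B: 515 − 1(465) = 49.95
  D: 0 + 1(465) − 1(75.05) = 390
  E: 0 + 2(75.05) = 150.1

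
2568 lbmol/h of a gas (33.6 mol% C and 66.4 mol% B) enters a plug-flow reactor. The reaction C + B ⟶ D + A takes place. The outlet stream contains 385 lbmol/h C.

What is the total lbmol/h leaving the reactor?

For C: n = n₀ − 1ξ → 385 = 862.8 − 1ξ, giving ξ = 477.8 lbmol/h.
Outlet amounts (n = n₀ + ν ξ):
  C: 862.8 − 1(477.8) = 385
  B: 1705 − 1(477.8) = 1227
  D: 0 + 1(477.8) = 477.8
  A: 0 + 1(477.8) = 477.8
Total out = 385 + 1227 + 477.8 + 477.8 = 2568 lbmol/h.

2570 lbmol/h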